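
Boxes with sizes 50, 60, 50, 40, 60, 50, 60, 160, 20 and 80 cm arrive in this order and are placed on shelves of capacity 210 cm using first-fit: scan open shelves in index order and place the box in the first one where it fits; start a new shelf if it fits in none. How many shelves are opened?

4

  50 → shelf 1 (new)  [load 50/210]
  60 → shelf 1  [load 110/210]
  50 → shelf 1  [load 160/210]
  40 → shelf 1  [load 200/210]
  60 → shelf 2 (new)  [load 60/210]
  50 → shelf 2  [load 110/210]
  60 → shelf 2  [load 170/210]
  160 → shelf 3 (new)  [load 160/210]
  20 → shelf 2  [load 190/210]
  80 → shelf 4 (new)  [load 80/210]
4 shelves opened.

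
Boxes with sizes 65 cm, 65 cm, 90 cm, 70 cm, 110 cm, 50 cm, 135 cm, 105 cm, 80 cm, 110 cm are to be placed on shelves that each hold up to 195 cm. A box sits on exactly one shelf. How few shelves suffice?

5

Total = 135 + 110 + 110 + 105 + 90 + 80 + 70 + 65 + 65 + 50 = 880 cm.
Lower bound: ⌈880/195⌉ = 5 shelves.
A packing using 5 shelves:
  shelf 1: 135 + 50 = 185
  shelf 2: 110 + 80 = 190
  shelf 3: 110 + 70 = 180
  shelf 4: 105 + 90 = 195
  shelf 5: 65 + 65 = 130
This matches the lower bound, so 5 is optimal.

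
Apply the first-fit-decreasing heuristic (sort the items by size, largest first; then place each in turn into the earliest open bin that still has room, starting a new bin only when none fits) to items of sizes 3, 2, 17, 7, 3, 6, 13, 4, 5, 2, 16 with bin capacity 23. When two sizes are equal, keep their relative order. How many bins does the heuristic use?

Sorted descending: 17, 16, 13, 7, 6, 5, 4, 3, 3, 2, 2.
  17 → bin 1 (new)  [load 17/23]
  16 → bin 2 (new)  [load 16/23]
  13 → bin 3 (new)  [load 13/23]
  7 → bin 2  [load 23/23]
  6 → bin 1  [load 23/23]
  5 → bin 3  [load 18/23]
  4 → bin 3  [load 22/23]
  3 → bin 4 (new)  [load 3/23]
  3 → bin 4  [load 6/23]
  2 → bin 4  [load 8/23]
  2 → bin 4  [load 10/23]
4 bins opened.

4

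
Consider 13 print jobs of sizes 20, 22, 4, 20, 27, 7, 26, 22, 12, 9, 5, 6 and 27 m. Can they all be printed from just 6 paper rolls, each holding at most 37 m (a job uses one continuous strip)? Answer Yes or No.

No

Total = 207 m; ⌈207/37⌉ = 6.
7 print jobs each exceed half the capacity and cannot share a roll, forcing at least 7 paper rolls.
At least 7 paper rolls are required, but only 6 are allowed.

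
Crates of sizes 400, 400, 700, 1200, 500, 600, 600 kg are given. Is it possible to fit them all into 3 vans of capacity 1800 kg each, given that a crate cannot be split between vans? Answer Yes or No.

Yes

A valid assignment using 3 vans:
  van 1: 1200 + 600 = 1800
  van 2: 700 + 600 + 500 = 1800
  van 3: 400 + 400 = 800
Every load is within 1800 kg, so 3 vans suffice.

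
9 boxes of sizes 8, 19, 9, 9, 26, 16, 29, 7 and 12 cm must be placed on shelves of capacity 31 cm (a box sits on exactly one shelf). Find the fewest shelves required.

5

Total = 29 + 26 + 19 + 16 + 12 + 9 + 9 + 8 + 7 = 135 cm.
Lower bound: ⌈135/31⌉ = 5 shelves.
A packing using 5 shelves:
  shelf 1: 29 = 29
  shelf 2: 26 = 26
  shelf 3: 19 + 12 = 31
  shelf 4: 16 + 9 = 25
  shelf 5: 9 + 8 + 7 = 24
This matches the lower bound, so 5 is optimal.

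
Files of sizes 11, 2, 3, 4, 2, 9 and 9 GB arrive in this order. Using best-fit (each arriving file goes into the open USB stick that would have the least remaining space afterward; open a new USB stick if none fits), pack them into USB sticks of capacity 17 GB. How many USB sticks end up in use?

3

  11 → USB stick 1 (new)  [load 11/17]
  2 → USB stick 1  [load 13/17]
  3 → USB stick 1  [load 16/17]
  4 → USB stick 2 (new)  [load 4/17]
  2 → USB stick 2  [load 6/17]
  9 → USB stick 2  [load 15/17]
  9 → USB stick 3 (new)  [load 9/17]
3 USB sticks opened.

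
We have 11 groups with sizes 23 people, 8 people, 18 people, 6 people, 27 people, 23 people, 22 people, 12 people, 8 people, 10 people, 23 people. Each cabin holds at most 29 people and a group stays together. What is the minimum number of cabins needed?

Total = 27 + 23 + 23 + 23 + 22 + 18 + 12 + 10 + 8 + 8 + 6 = 180 people.
Lower bound: ⌈180/29⌉ = 7 cabins.
A packing using 7 cabins:
  cabin 1: 27 = 27
  cabin 2: 23 + 6 = 29
  cabin 3: 23 = 23
  cabin 4: 23 = 23
  cabin 5: 22 = 22
  cabin 6: 18 + 10 = 28
  cabin 7: 12 + 8 + 8 = 28
This matches the lower bound, so 7 is optimal.

7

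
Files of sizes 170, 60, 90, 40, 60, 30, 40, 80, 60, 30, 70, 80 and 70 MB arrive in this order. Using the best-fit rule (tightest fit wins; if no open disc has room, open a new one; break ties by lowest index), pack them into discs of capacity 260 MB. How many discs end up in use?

4

  170 → disc 1 (new)  [load 170/260]
  60 → disc 1  [load 230/260]
  90 → disc 2 (new)  [load 90/260]
  40 → disc 2  [load 130/260]
  60 → disc 2  [load 190/260]
  30 → disc 1  [load 260/260]
  40 → disc 2  [load 230/260]
  80 → disc 3 (new)  [load 80/260]
  60 → disc 3  [load 140/260]
  30 → disc 2  [load 260/260]
  70 → disc 3  [load 210/260]
  80 → disc 4 (new)  [load 80/260]
  70 → disc 4  [load 150/260]
4 discs opened.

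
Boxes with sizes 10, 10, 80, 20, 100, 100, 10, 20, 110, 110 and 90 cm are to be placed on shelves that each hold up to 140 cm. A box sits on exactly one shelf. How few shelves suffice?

Total = 110 + 110 + 100 + 100 + 90 + 80 + 20 + 20 + 10 + 10 + 10 = 660 cm.
Lower bound: ⌈660/140⌉ = 5 shelves.
Also, 6 boxes each exceed 70 cm, and no two of those can share a shelf, so at least 6 shelves are needed.
A packing using 6 shelves:
  shelf 1: 110 + 20 + 10 = 140
  shelf 2: 110 + 20 + 10 = 140
  shelf 3: 100 + 10 = 110
  shelf 4: 100 = 100
  shelf 5: 90 = 90
  shelf 6: 80 = 80
This matches the lower bound, so 6 is optimal.

6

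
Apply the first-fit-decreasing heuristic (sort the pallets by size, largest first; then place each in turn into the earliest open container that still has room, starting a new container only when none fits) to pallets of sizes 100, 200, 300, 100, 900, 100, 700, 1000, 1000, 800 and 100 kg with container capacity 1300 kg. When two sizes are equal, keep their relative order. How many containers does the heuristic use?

5

Sorted descending: 1000, 1000, 900, 800, 700, 300, 200, 100, 100, 100, 100.
  1000 → container 1 (new)  [load 1000/1300]
  1000 → container 2 (new)  [load 1000/1300]
  900 → container 3 (new)  [load 900/1300]
  800 → container 4 (new)  [load 800/1300]
  700 → container 5 (new)  [load 700/1300]
  300 → container 1  [load 1300/1300]
  200 → container 2  [load 1200/1300]
  100 → container 2  [load 1300/1300]
  100 → container 3  [load 1000/1300]
  100 → container 3  [load 1100/1300]
  100 → container 3  [load 1200/1300]
5 containers opened.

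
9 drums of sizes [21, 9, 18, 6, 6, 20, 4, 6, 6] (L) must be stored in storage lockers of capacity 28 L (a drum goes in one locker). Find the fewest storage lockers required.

4

Total = 21 + 20 + 18 + 9 + 6 + 6 + 6 + 6 + 4 = 96 L.
Lower bound: ⌈96/28⌉ = 4 storage lockers.
A packing using 4 storage lockers:
  locker 1: 21 + 6 = 27
  locker 2: 20 + 6 = 26
  locker 3: 18 + 9 = 27
  locker 4: 6 + 6 + 4 = 16
This matches the lower bound, so 4 is optimal.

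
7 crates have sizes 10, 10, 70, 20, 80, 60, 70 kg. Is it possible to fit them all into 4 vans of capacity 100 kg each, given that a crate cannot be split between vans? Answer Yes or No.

A valid assignment using 4 vans:
  van 1: 80 + 20 = 100
  van 2: 70 + 10 + 10 = 90
  van 3: 70 = 70
  van 4: 60 = 60
Every load is within 100 kg, so 4 vans suffice.

Yes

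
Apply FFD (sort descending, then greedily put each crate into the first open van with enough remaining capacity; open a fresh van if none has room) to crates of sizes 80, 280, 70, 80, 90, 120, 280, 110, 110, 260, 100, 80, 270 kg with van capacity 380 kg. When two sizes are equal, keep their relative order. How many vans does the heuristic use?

Sorted descending: 280, 280, 270, 260, 120, 110, 110, 100, 90, 80, 80, 80, 70.
  280 → van 1 (new)  [load 280/380]
  280 → van 2 (new)  [load 280/380]
  270 → van 3 (new)  [load 270/380]
  260 → van 4 (new)  [load 260/380]
  120 → van 4  [load 380/380]
  110 → van 3  [load 380/380]
  110 → van 5 (new)  [load 110/380]
  100 → van 1  [load 380/380]
  90 → van 2  [load 370/380]
  80 → van 5  [load 190/380]
  80 → van 5  [load 270/380]
  80 → van 5  [load 350/380]
  70 → van 6 (new)  [load 70/380]
6 vans opened.

6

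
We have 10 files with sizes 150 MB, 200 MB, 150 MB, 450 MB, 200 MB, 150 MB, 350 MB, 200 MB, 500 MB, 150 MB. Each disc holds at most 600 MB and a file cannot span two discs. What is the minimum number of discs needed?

Total = 500 + 450 + 350 + 200 + 200 + 200 + 150 + 150 + 150 + 150 = 2500 MB.
Lower bound: ⌈2500/600⌉ = 5 discs.
A packing using 5 discs:
  disc 1: 500 = 500
  disc 2: 450 + 150 = 600
  disc 3: 350 + 200 = 550
  disc 4: 200 + 200 + 150 = 550
  disc 5: 150 + 150 = 300
This matches the lower bound, so 5 is optimal.

5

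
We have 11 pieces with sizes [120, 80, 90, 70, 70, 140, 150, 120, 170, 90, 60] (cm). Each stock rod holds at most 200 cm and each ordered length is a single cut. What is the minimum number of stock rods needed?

7

Total = 170 + 150 + 140 + 120 + 120 + 90 + 90 + 80 + 70 + 70 + 60 = 1160 cm.
Lower bound: ⌈1160/200⌉ = 6 stock rods.
A packing using 7 stock rods:
  stock rod 1: 170 = 170
  stock rod 2: 150 = 150
  stock rod 3: 140 + 60 = 200
  stock rod 4: 120 + 80 = 200
  stock rod 5: 120 + 70 = 190
  stock rod 6: 90 + 90 = 180
  stock rod 7: 70 = 70
No arrangement into 6 stock rods stays within capacity, so 7 is optimal.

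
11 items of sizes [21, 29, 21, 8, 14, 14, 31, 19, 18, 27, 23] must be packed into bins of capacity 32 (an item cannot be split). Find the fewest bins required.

9

Total = 31 + 29 + 27 + 23 + 21 + 21 + 19 + 18 + 14 + 14 + 8 = 225.
Lower bound: ⌈225/32⌉ = 8 bins.
A packing using 9 bins:
  bin 1: 31 = 31
  bin 2: 29 = 29
  bin 3: 27 = 27
  bin 4: 23 + 8 = 31
  bin 5: 21 = 21
  bin 6: 21 = 21
  bin 7: 19 = 19
  bin 8: 18 + 14 = 32
  bin 9: 14 = 14
No arrangement into 8 bins stays within capacity, so 9 is optimal.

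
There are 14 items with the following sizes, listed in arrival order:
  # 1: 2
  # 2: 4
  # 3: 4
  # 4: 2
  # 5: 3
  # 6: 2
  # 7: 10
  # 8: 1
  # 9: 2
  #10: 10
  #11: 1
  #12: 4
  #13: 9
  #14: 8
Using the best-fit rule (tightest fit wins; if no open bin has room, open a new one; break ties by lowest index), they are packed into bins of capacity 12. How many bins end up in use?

  2 → bin 1 (new)  [load 2/12]
  4 → bin 1  [load 6/12]
  4 → bin 1  [load 10/12]
  2 → bin 1  [load 12/12]
  3 → bin 2 (new)  [load 3/12]
  2 → bin 2  [load 5/12]
  10 → bin 3 (new)  [load 10/12]
  1 → bin 3  [load 11/12]
  2 → bin 2  [load 7/12]
  10 → bin 4 (new)  [load 10/12]
  1 → bin 3  [load 12/12]
  4 → bin 2  [load 11/12]
  9 → bin 5 (new)  [load 9/12]
  8 → bin 6 (new)  [load 8/12]
6 bins opened.

6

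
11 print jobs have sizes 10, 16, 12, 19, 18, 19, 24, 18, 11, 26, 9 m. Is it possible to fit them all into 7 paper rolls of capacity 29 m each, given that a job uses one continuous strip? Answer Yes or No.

A valid assignment using 7 paper rolls:
  roll 1: 26 = 26
  roll 2: 24 = 24
  roll 3: 19 + 10 = 29
  roll 4: 19 + 9 = 28
  roll 5: 18 + 11 = 29
  roll 6: 18 = 18
  roll 7: 16 + 12 = 28
Every load is within 29 m, so 7 paper rolls suffice.

Yes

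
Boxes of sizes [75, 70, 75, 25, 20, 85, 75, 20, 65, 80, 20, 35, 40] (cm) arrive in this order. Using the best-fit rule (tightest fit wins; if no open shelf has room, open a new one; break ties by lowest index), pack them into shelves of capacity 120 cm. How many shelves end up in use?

7

  75 → shelf 1 (new)  [load 75/120]
  70 → shelf 2 (new)  [load 70/120]
  75 → shelf 3 (new)  [load 75/120]
  25 → shelf 1  [load 100/120]
  20 → shelf 1  [load 120/120]
  85 → shelf 4 (new)  [load 85/120]
  75 → shelf 5 (new)  [load 75/120]
  20 → shelf 4  [load 105/120]
  65 → shelf 6 (new)  [load 65/120]
  80 → shelf 7 (new)  [load 80/120]
  20 → shelf 7  [load 100/120]
  35 → shelf 3  [load 110/120]
  40 → shelf 5  [load 115/120]
7 shelves opened.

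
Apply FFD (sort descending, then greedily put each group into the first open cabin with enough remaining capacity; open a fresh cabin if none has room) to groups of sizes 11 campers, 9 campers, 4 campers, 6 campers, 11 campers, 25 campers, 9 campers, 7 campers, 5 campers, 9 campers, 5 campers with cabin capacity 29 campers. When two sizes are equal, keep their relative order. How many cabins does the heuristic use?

4

Sorted descending: 25, 11, 11, 9, 9, 9, 7, 6, 5, 5, 4.
  25 → cabin 1 (new)  [load 25/29]
  11 → cabin 2 (new)  [load 11/29]
  11 → cabin 2  [load 22/29]
  9 → cabin 3 (new)  [load 9/29]
  9 → cabin 3  [load 18/29]
  9 → cabin 3  [load 27/29]
  7 → cabin 2  [load 29/29]
  6 → cabin 4 (new)  [load 6/29]
  5 → cabin 4  [load 11/29]
  5 → cabin 4  [load 16/29]
  4 → cabin 1  [load 29/29]
4 cabins opened.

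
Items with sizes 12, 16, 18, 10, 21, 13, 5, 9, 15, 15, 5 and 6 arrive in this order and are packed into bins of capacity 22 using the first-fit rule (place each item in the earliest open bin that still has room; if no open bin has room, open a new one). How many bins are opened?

7

  12 → bin 1 (new)  [load 12/22]
  16 → bin 2 (new)  [load 16/22]
  18 → bin 3 (new)  [load 18/22]
  10 → bin 1  [load 22/22]
  21 → bin 4 (new)  [load 21/22]
  13 → bin 5 (new)  [load 13/22]
  5 → bin 2  [load 21/22]
  9 → bin 5  [load 22/22]
  15 → bin 6 (new)  [load 15/22]
  15 → bin 7 (new)  [load 15/22]
  5 → bin 6  [load 20/22]
  6 → bin 7  [load 21/22]
7 bins opened.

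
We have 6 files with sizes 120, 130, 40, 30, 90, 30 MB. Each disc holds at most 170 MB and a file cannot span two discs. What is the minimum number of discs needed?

3

Total = 130 + 120 + 90 + 40 + 30 + 30 = 440 MB.
Lower bound: ⌈440/170⌉ = 3 discs.
A packing using 3 discs:
  disc 1: 130 + 40 = 170
  disc 2: 120 + 30 = 150
  disc 3: 90 + 30 = 120
This matches the lower bound, so 3 is optimal.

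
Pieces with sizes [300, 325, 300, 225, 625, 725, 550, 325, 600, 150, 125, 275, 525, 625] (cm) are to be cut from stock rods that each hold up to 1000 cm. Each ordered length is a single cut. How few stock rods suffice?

Total = 725 + 625 + 625 + 600 + 550 + 525 + 325 + 325 + 300 + 300 + 275 + 225 + 150 + 125 = 5675 cm.
Lower bound: ⌈5675/1000⌉ = 6 stock rods.
A packing using 6 stock rods:
  stock rod 1: 725 + 275 = 1000
  stock rod 2: 625 + 325 = 950
  stock rod 3: 625 + 325 = 950
  stock rod 4: 600 + 300 = 900
  stock rod 5: 550 + 300 + 150 = 1000
  stock rod 6: 525 + 225 + 125 = 875
This matches the lower bound, so 6 is optimal.

6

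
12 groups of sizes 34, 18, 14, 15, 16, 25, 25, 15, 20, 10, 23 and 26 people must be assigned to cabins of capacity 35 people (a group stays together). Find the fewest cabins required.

Total = 34 + 26 + 25 + 25 + 23 + 20 + 18 + 16 + 15 + 15 + 14 + 10 = 241 people.
Lower bound: ⌈241/35⌉ = 7 cabins.
A packing using 8 cabins:
  cabin 1: 34 = 34
  cabin 2: 26 = 26
  cabin 3: 25 + 10 = 35
  cabin 4: 25 = 25
  cabin 5: 23 = 23
  cabin 6: 20 + 15 = 35
  cabin 7: 18 + 16 = 34
  cabin 8: 15 + 14 = 29
No arrangement into 7 cabins stays within capacity, so 8 is optimal.

8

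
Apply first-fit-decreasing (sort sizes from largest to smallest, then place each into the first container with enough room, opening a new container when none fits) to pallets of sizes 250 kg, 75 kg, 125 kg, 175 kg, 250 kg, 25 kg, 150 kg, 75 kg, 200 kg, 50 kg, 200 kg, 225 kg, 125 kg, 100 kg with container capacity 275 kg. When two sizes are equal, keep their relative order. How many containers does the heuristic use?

8

Sorted descending: 250, 250, 225, 200, 200, 175, 150, 125, 125, 100, 75, 75, 50, 25.
  250 → container 1 (new)  [load 250/275]
  250 → container 2 (new)  [load 250/275]
  225 → container 3 (new)  [load 225/275]
  200 → container 4 (new)  [load 200/275]
  200 → container 5 (new)  [load 200/275]
  175 → container 6 (new)  [load 175/275]
  150 → container 7 (new)  [load 150/275]
  125 → container 7  [load 275/275]
  125 → container 8 (new)  [load 125/275]
  100 → container 6  [load 275/275]
  75 → container 4  [load 275/275]
  75 → container 5  [load 275/275]
  50 → container 3  [load 275/275]
  25 → container 1  [load 275/275]
8 containers opened.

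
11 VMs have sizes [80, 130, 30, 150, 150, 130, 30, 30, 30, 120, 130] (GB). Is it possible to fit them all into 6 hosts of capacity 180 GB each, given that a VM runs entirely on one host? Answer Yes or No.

No

Total = 1010 GB; ⌈1010/180⌉ = 6.
The bound of 6 does not rule out 6, but exhaustive search shows no assignment into 6 hosts of capacity 180 GB exists — the minimum is 7.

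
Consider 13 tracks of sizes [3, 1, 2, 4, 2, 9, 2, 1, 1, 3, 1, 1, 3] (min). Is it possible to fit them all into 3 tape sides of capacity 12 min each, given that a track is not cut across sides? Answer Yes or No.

A valid assignment using 3 tape sides:
  side 1: 9 + 3 = 12
  side 2: 4 + 3 + 3 + 2 = 12
  side 3: 2 + 2 + 1 + 1 + 1 + 1 + 1 = 9
Every load is within 12 min, so 3 tape sides suffice.

Yes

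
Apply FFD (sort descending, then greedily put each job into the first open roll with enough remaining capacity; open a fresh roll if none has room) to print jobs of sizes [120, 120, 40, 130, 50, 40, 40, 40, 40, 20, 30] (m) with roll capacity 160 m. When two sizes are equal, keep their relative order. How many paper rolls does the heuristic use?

5

Sorted descending: 130, 120, 120, 50, 40, 40, 40, 40, 40, 30, 20.
  130 → roll 1 (new)  [load 130/160]
  120 → roll 2 (new)  [load 120/160]
  120 → roll 3 (new)  [load 120/160]
  50 → roll 4 (new)  [load 50/160]
  40 → roll 2  [load 160/160]
  40 → roll 3  [load 160/160]
  40 → roll 4  [load 90/160]
  40 → roll 4  [load 130/160]
  40 → roll 5 (new)  [load 40/160]
  30 → roll 1  [load 160/160]
  20 → roll 4  [load 150/160]
5 paper rolls opened.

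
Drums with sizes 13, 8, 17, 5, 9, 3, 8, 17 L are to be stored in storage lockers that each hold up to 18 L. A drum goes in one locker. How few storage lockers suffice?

Total = 17 + 17 + 13 + 9 + 8 + 8 + 5 + 3 = 80 L.
Lower bound: ⌈80/18⌉ = 5 storage lockers.
A packing using 5 storage lockers:
  locker 1: 17 = 17
  locker 2: 17 = 17
  locker 3: 13 + 5 = 18
  locker 4: 9 + 8 = 17
  locker 5: 8 + 3 = 11
This matches the lower bound, so 5 is optimal.

5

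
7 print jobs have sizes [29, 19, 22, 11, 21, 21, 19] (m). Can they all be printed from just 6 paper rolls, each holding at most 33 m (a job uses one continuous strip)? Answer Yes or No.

Yes

A valid assignment using 6 paper rolls:
  roll 1: 29 = 29
  roll 2: 22 + 11 = 33
  roll 3: 21 = 21
  roll 4: 21 = 21
  roll 5: 19 = 19
  roll 6: 19 = 19
Every load is within 33 m, so 6 paper rolls suffice.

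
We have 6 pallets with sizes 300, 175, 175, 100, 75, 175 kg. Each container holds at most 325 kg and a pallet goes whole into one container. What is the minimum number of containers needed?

Total = 300 + 175 + 175 + 175 + 100 + 75 = 1000 kg.
Lower bound: ⌈1000/325⌉ = 4 containers.
A packing using 4 containers:
  container 1: 300 = 300
  container 2: 175 + 100 = 275
  container 3: 175 + 75 = 250
  container 4: 175 = 175
This matches the lower bound, so 4 is optimal.

4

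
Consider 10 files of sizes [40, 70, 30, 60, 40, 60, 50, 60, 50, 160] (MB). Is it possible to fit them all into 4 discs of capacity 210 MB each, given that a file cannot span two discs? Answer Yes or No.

Yes

A valid assignment using 3 discs:
  disc 1: 160 + 50 = 210
  disc 2: 70 + 60 + 50 + 30 = 210
  disc 3: 60 + 60 + 40 + 40 = 200
That uses only 3 ≤ 4, so 4 discs are enough.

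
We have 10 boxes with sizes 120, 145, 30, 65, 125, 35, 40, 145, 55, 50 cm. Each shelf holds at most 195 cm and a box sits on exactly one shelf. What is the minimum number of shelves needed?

5

Total = 145 + 145 + 125 + 120 + 65 + 55 + 50 + 40 + 35 + 30 = 810 cm.
Lower bound: ⌈810/195⌉ = 5 shelves.
A packing using 5 shelves:
  shelf 1: 145 + 50 = 195
  shelf 2: 145 + 40 = 185
  shelf 3: 125 + 65 = 190
  shelf 4: 120 + 55 = 175
  shelf 5: 35 + 30 = 65
This matches the lower bound, so 5 is optimal.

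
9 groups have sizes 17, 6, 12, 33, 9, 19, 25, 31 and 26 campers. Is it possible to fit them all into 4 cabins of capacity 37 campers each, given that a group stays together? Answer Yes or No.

Total = 178 campers; ⌈178/37⌉ = 5.
At least 5 cabins are required, but only 4 are allowed.

No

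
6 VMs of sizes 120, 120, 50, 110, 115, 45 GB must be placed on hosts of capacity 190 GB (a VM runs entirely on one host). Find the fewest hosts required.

Total = 120 + 120 + 115 + 110 + 50 + 45 = 560 GB.
Lower bound: ⌈560/190⌉ = 3 hosts.
Also, 4 VMs each exceed 95 GB, and no two of those can share a host, so at least 4 hosts are needed.
A packing using 4 hosts:
  host 1: 120 + 50 = 170
  host 2: 120 + 45 = 165
  host 3: 115 = 115
  host 4: 110 = 110
This matches the lower bound, so 4 is optimal.

4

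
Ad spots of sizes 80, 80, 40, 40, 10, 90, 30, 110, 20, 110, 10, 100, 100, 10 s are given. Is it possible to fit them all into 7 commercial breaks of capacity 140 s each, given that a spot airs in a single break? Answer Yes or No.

A valid assignment using 7 commercial breaks:
  break 1: 110 + 30 = 140
  break 2: 110 + 20 + 10 = 140
  break 3: 100 + 40 = 140
  break 4: 100 + 40 = 140
  break 5: 90 + 10 + 10 = 110
  break 6: 80 = 80
  break 7: 80 = 80
Every load is within 140 s, so 7 commercial breaks suffice.

Yes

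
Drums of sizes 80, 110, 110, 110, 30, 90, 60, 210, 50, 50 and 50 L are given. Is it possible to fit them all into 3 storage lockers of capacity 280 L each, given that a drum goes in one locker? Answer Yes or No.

Total = 950 L; ⌈950/280⌉ = 4.
At least 4 storage lockers are required, but only 3 are allowed.

No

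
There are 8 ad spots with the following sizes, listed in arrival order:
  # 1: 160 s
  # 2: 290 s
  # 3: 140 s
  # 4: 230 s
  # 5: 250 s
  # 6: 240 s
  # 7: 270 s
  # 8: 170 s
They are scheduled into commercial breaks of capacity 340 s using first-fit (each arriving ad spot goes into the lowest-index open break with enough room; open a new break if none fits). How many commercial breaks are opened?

7

  160 → break 1 (new)  [load 160/340]
  290 → break 2 (new)  [load 290/340]
  140 → break 1  [load 300/340]
  230 → break 3 (new)  [load 230/340]
  250 → break 4 (new)  [load 250/340]
  240 → break 5 (new)  [load 240/340]
  270 → break 6 (new)  [load 270/340]
  170 → break 7 (new)  [load 170/340]
7 commercial breaks opened.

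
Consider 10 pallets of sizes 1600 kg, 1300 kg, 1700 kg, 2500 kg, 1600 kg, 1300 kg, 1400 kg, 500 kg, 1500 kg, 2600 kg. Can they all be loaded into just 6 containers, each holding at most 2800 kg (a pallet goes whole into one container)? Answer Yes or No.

Total = 16000 kg; ⌈16000/2800⌉ = 6.
The bound of 6 does not rule out 6, but exhaustive search shows no assignment into 6 containers of capacity 2800 kg exists — the minimum is 7.

No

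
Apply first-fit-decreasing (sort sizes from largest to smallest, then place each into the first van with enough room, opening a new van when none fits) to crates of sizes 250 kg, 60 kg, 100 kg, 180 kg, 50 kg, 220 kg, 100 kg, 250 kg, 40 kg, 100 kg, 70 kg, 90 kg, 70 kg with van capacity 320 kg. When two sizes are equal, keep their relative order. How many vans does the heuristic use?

5

Sorted descending: 250, 250, 220, 180, 100, 100, 100, 90, 70, 70, 60, 50, 40.
  250 → van 1 (new)  [load 250/320]
  250 → van 2 (new)  [load 250/320]
  220 → van 3 (new)  [load 220/320]
  180 → van 4 (new)  [load 180/320]
  100 → van 3  [load 320/320]
  100 → van 4  [load 280/320]
  100 → van 5 (new)  [load 100/320]
  90 → van 5  [load 190/320]
  70 → van 1  [load 320/320]
  70 → van 2  [load 320/320]
  60 → van 5  [load 250/320]
  50 → van 5  [load 300/320]
  40 → van 4  [load 320/320]
5 vans opened.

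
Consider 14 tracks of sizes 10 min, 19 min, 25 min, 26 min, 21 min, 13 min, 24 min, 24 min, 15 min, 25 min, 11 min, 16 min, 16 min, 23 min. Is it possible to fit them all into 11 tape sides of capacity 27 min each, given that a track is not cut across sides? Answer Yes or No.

Total = 268 min; ⌈268/27⌉ = 10.
11 tracks each exceed half the capacity and cannot share a side, forcing at least 11 tape sides.
The bound of 11 does not rule out 11, but exhaustive search shows no assignment into 11 tape sides of capacity 27 min exists — the minimum is 12.

No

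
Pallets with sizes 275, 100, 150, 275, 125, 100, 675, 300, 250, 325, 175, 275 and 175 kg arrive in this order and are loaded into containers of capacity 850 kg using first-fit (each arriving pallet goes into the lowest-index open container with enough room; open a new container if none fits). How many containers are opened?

4

  275 → container 1 (new)  [load 275/850]
  100 → container 1  [load 375/850]
  150 → container 1  [load 525/850]
  275 → container 1  [load 800/850]
  125 → container 2 (new)  [load 125/850]
  100 → container 2  [load 225/850]
  675 → container 3 (new)  [load 675/850]
  300 → container 2  [load 525/850]
  250 → container 2  [load 775/850]
  325 → container 4 (new)  [load 325/850]
  175 → container 3  [load 850/850]
  275 → container 4  [load 600/850]
  175 → container 4  [load 775/850]
4 containers opened.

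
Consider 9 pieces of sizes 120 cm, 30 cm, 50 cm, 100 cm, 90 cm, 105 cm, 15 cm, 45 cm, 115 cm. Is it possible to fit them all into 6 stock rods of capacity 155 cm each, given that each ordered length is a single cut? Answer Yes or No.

Yes

A valid assignment using 5 stock rods:
  stock rod 1: 120 + 30 = 150
  stock rod 2: 115 + 15 = 130
  stock rod 3: 105 + 50 = 155
  stock rod 4: 100 + 45 = 145
  stock rod 5: 90 = 90
That uses only 5 ≤ 6, so 6 stock rods are enough.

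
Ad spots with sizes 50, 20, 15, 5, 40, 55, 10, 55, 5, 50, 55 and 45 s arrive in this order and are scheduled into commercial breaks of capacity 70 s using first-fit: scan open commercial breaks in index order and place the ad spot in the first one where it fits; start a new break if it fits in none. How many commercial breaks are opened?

  50 → break 1 (new)  [load 50/70]
  20 → break 1  [load 70/70]
  15 → break 2 (new)  [load 15/70]
  5 → break 2  [load 20/70]
  40 → break 2  [load 60/70]
  55 → break 3 (new)  [load 55/70]
  10 → break 2  [load 70/70]
  55 → break 4 (new)  [load 55/70]
  5 → break 3  [load 60/70]
  50 → break 5 (new)  [load 50/70]
  55 → break 6 (new)  [load 55/70]
  45 → break 7 (new)  [load 45/70]
7 commercial breaks opened.

7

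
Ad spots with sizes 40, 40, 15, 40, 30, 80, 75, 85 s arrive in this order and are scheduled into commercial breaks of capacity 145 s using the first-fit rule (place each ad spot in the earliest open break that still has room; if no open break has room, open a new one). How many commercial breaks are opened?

  40 → break 1 (new)  [load 40/145]
  40 → break 1  [load 80/145]
  15 → break 1  [load 95/145]
  40 → break 1  [load 135/145]
  30 → break 2 (new)  [load 30/145]
  80 → break 2  [load 110/145]
  75 → break 3 (new)  [load 75/145]
  85 → break 4 (new)  [load 85/145]
4 commercial breaks opened.

4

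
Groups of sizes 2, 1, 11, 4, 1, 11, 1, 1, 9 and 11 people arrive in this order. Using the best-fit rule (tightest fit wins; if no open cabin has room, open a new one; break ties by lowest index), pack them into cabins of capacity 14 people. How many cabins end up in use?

4

  2 → cabin 1 (new)  [load 2/14]
  1 → cabin 1  [load 3/14]
  11 → cabin 1  [load 14/14]
  4 → cabin 2 (new)  [load 4/14]
  1 → cabin 2  [load 5/14]
  11 → cabin 3 (new)  [load 11/14]
  1 → cabin 3  [load 12/14]
  1 → cabin 3  [load 13/14]
  9 → cabin 2  [load 14/14]
  11 → cabin 4 (new)  [load 11/14]
4 cabins opened.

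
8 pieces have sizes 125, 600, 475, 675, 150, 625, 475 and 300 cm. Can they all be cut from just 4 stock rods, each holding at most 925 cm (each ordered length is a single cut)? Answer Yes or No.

Total = 3425 cm; ⌈3425/925⌉ = 4.
5 pieces each exceed half the capacity and cannot share a stock rod, forcing at least 5 stock rods.
At least 5 stock rods are required, but only 4 are allowed.

No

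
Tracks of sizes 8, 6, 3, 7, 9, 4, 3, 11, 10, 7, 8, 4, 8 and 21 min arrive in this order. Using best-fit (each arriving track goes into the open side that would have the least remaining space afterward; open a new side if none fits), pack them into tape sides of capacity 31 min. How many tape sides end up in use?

  8 → side 1 (new)  [load 8/31]
  6 → side 1  [load 14/31]
  3 → side 1  [load 17/31]
  7 → side 1  [load 24/31]
  9 → side 2 (new)  [load 9/31]
  4 → side 1  [load 28/31]
  3 → side 1  [load 31/31]
  11 → side 2  [load 20/31]
  10 → side 2  [load 30/31]
  7 → side 3 (new)  [load 7/31]
  8 → side 3  [load 15/31]
  4 → side 3  [load 19/31]
  8 → side 3  [load 27/31]
  21 → side 4 (new)  [load 21/31]
4 tape sides opened.

4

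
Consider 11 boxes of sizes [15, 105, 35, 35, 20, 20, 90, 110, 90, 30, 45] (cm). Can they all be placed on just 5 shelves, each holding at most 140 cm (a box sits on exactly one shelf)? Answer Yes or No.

Yes

A valid assignment using 5 shelves:
  shelf 1: 110 + 30 = 140
  shelf 2: 105 + 35 = 140
  shelf 3: 90 + 45 = 135
  shelf 4: 90 + 35 + 15 = 140
  shelf 5: 20 + 20 = 40
Every load is within 140 cm, so 5 shelves suffice.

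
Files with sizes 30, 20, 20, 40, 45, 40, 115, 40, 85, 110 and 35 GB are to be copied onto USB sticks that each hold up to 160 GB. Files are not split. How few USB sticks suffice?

Total = 115 + 110 + 85 + 45 + 40 + 40 + 40 + 35 + 30 + 20 + 20 = 580 GB.
Lower bound: ⌈580/160⌉ = 4 USB sticks.
A packing using 4 USB sticks:
  USB stick 1: 115 + 45 = 160
  USB stick 2: 110 + 40 = 150
  USB stick 3: 85 + 40 + 35 = 160
  USB stick 4: 40 + 30 + 20 + 20 = 110
This matches the lower bound, so 4 is optimal.

4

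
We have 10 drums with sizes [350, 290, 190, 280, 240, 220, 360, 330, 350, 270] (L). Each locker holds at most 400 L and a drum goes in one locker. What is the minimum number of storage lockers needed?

Total = 360 + 350 + 350 + 330 + 290 + 280 + 270 + 240 + 220 + 190 = 2880 L.
Lower bound: ⌈2880/400⌉ = 8 storage lockers.
Also, 9 drums each exceed 200 L, and no two of those can share a locker, so at least 9 storage lockers are needed.
A packing using 10 storage lockers:
  locker 1: 360 = 360
  locker 2: 350 = 350
  locker 3: 350 = 350
  locker 4: 330 = 330
  locker 5: 290 = 290
  locker 6: 280 = 280
  locker 7: 270 = 270
  locker 8: 240 = 240
  locker 9: 220 = 220
  locker 10: 190 = 190
No arrangement into 9 storage lockers stays within capacity, so 10 is optimal.

10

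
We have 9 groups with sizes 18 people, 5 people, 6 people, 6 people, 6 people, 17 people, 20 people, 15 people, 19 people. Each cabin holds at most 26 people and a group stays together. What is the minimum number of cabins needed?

Total = 20 + 19 + 18 + 17 + 15 + 6 + 6 + 6 + 5 = 112 people.
Lower bound: ⌈112/26⌉ = 5 cabins.
A packing using 5 cabins:
  cabin 1: 20 + 6 = 26
  cabin 2: 19 + 6 = 25
  cabin 3: 18 + 6 = 24
  cabin 4: 17 + 5 = 22
  cabin 5: 15 = 15
This matches the lower bound, so 5 is optimal.

5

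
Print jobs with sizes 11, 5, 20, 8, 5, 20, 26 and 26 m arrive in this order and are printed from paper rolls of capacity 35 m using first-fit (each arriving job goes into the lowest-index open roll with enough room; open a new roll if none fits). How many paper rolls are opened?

  11 → roll 1 (new)  [load 11/35]
  5 → roll 1  [load 16/35]
  20 → roll 2 (new)  [load 20/35]
  8 → roll 1  [load 24/35]
  5 → roll 1  [load 29/35]
  20 → roll 3 (new)  [load 20/35]
  26 → roll 4 (new)  [load 26/35]
  26 → roll 5 (new)  [load 26/35]
5 paper rolls opened.

5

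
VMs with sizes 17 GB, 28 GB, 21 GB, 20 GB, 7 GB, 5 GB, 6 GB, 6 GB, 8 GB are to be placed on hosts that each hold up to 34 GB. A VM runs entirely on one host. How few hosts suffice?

Total = 28 + 21 + 20 + 17 + 8 + 7 + 6 + 6 + 5 = 118 GB.
Lower bound: ⌈118/34⌉ = 4 hosts.
A packing using 4 hosts:
  host 1: 28 + 6 = 34
  host 2: 21 + 8 + 5 = 34
  host 3: 20 + 7 + 6 = 33
  host 4: 17 = 17
This matches the lower bound, so 4 is optimal.

4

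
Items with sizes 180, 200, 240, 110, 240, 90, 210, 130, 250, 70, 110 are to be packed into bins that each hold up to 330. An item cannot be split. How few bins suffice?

Total = 250 + 240 + 240 + 210 + 200 + 180 + 130 + 110 + 110 + 90 + 70 = 1830.
Lower bound: ⌈1830/330⌉ = 6 bins.
A packing using 6 bins:
  bin 1: 250 + 70 = 320
  bin 2: 240 + 90 = 330
  bin 3: 240 = 240
  bin 4: 210 + 110 = 320
  bin 5: 200 + 130 = 330
  bin 6: 180 + 110 = 290
This matches the lower bound, so 6 is optimal.

6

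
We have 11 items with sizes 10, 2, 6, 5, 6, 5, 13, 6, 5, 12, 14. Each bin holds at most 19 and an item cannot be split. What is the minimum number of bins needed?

5

Total = 14 + 13 + 12 + 10 + 6 + 6 + 6 + 5 + 5 + 5 + 2 = 84.
Lower bound: ⌈84/19⌉ = 5 bins.
A packing using 5 bins:
  bin 1: 14 + 5 = 19
  bin 2: 13 + 6 = 19
  bin 3: 12 + 6 = 18
  bin 4: 10 + 6 + 2 = 18
  bin 5: 5 + 5 = 10
This matches the lower bound, so 5 is optimal.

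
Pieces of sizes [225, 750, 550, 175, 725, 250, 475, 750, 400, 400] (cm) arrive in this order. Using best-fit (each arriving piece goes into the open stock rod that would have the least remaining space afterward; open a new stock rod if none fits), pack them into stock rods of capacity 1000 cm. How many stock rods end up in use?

6

  225 → stock rod 1 (new)  [load 225/1000]
  750 → stock rod 1  [load 975/1000]
  550 → stock rod 2 (new)  [load 550/1000]
  175 → stock rod 2  [load 725/1000]
  725 → stock rod 3 (new)  [load 725/1000]
  250 → stock rod 2  [load 975/1000]
  475 → stock rod 4 (new)  [load 475/1000]
  750 → stock rod 5 (new)  [load 750/1000]
  400 → stock rod 4  [load 875/1000]
  400 → stock rod 6 (new)  [load 400/1000]
6 stock rods opened.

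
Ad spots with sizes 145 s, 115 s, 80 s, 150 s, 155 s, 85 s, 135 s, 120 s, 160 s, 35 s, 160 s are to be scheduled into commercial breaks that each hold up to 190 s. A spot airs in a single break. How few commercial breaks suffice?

9

Total = 160 + 160 + 155 + 150 + 145 + 135 + 120 + 115 + 85 + 80 + 35 = 1340 s.
Lower bound: ⌈1340/190⌉ = 8 commercial breaks.
A packing using 9 commercial breaks:
  break 1: 160 = 160
  break 2: 160 = 160
  break 3: 155 + 35 = 190
  break 4: 150 = 150
  break 5: 145 = 145
  break 6: 135 = 135
  break 7: 120 = 120
  break 8: 115 = 115
  break 9: 85 + 80 = 165
No arrangement into 8 commercial breaks stays within capacity, so 9 is optimal.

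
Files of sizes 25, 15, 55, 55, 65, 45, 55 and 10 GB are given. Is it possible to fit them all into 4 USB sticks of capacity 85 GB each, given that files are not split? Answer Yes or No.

Total = 325 GB; ⌈325/85⌉ = 4.
5 files each exceed half the capacity and cannot share a USB stick, forcing at least 5 USB sticks.
At least 5 USB sticks are required, but only 4 are allowed.

No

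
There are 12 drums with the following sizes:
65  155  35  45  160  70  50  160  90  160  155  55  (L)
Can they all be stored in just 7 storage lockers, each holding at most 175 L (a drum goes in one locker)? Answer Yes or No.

Total = 1200 L; ⌈1200/175⌉ = 7.
The bound of 7 does not rule out 7, but exhaustive search shows no assignment into 7 storage lockers of capacity 175 L exists — the minimum is 8.

No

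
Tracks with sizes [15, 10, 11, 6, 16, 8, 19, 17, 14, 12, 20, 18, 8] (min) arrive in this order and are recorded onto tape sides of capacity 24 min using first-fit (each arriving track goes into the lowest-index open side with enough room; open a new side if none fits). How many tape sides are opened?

  15 → side 1 (new)  [load 15/24]
  10 → side 2 (new)  [load 10/24]
  11 → side 2  [load 21/24]
  6 → side 1  [load 21/24]
  16 → side 3 (new)  [load 16/24]
  8 → side 3  [load 24/24]
  19 → side 4 (new)  [load 19/24]
  17 → side 5 (new)  [load 17/24]
  14 → side 6 (new)  [load 14/24]
  12 → side 7 (new)  [load 12/24]
  20 → side 8 (new)  [load 20/24]
  18 → side 9 (new)  [load 18/24]
  8 → side 6  [load 22/24]
9 tape sides opened.

9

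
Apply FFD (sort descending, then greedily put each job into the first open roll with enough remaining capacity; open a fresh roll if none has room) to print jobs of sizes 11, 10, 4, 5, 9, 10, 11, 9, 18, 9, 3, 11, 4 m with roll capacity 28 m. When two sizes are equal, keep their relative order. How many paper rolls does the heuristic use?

5

Sorted descending: 18, 11, 11, 11, 10, 10, 9, 9, 9, 5, 4, 4, 3.
  18 → roll 1 (new)  [load 18/28]
  11 → roll 2 (new)  [load 11/28]
  11 → roll 2  [load 22/28]
  11 → roll 3 (new)  [load 11/28]
  10 → roll 1  [load 28/28]
  10 → roll 3  [load 21/28]
  9 → roll 4 (new)  [load 9/28]
  9 → roll 4  [load 18/28]
  9 → roll 4  [load 27/28]
  5 → roll 2  [load 27/28]
  4 → roll 3  [load 25/28]
  4 → roll 5 (new)  [load 4/28]
  3 → roll 3  [load 28/28]
5 paper rolls opened.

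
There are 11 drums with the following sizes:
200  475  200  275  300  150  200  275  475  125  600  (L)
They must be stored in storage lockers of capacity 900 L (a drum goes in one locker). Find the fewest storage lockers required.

Total = 600 + 475 + 475 + 300 + 275 + 275 + 200 + 200 + 200 + 150 + 125 = 3275 L.
Lower bound: ⌈3275/900⌉ = 4 storage lockers.
A packing using 4 storage lockers:
  locker 1: 600 + 300 = 900
  locker 2: 475 + 275 + 150 = 900
  locker 3: 475 + 275 + 125 = 875
  locker 4: 200 + 200 + 200 = 600
This matches the lower bound, so 4 is optimal.

4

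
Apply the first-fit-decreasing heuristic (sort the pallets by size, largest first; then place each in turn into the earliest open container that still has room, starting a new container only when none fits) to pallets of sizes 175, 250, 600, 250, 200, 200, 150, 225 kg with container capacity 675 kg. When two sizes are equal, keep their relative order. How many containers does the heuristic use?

4

Sorted descending: 600, 250, 250, 225, 200, 200, 175, 150.
  600 → container 1 (new)  [load 600/675]
  250 → container 2 (new)  [load 250/675]
  250 → container 2  [load 500/675]
  225 → container 3 (new)  [load 225/675]
  200 → container 3  [load 425/675]
  200 → container 3  [load 625/675]
  175 → container 2  [load 675/675]
  150 → container 4 (new)  [load 150/675]
4 containers opened.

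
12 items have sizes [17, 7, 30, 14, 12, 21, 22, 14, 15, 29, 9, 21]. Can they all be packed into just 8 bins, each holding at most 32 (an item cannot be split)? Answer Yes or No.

A valid assignment using 8 bins:
  bin 1: 30 = 30
  bin 2: 29 = 29
  bin 3: 22 + 9 = 31
  bin 4: 21 + 7 = 28
  bin 5: 21 = 21
  bin 6: 17 + 15 = 32
  bin 7: 14 + 14 = 28
  bin 8: 12 = 12
Every load is within 32, so 8 bins suffice.

Yes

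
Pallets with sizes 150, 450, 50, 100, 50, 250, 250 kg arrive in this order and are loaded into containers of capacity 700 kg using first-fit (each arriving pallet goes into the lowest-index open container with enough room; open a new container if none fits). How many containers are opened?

  150 → container 1 (new)  [load 150/700]
  450 → container 1  [load 600/700]
  50 → container 1  [load 650/700]
  100 → container 2 (new)  [load 100/700]
  50 → container 1  [load 700/700]
  250 → container 2  [load 350/700]
  250 → container 2  [load 600/700]
2 containers opened.

2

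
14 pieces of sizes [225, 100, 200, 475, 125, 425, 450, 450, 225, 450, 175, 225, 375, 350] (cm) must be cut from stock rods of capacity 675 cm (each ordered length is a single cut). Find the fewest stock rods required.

Total = 475 + 450 + 450 + 450 + 425 + 375 + 350 + 225 + 225 + 225 + 200 + 175 + 125 + 100 = 4250 cm.
Lower bound: ⌈4250/675⌉ = 7 stock rods.
A packing using 7 stock rods:
  stock rod 1: 475 + 200 = 675
  stock rod 2: 450 + 225 = 675
  stock rod 3: 450 + 225 = 675
  stock rod 4: 450 + 225 = 675
  stock rod 5: 425 + 175 = 600
  stock rod 6: 375 + 125 + 100 = 600
  stock rod 7: 350 = 350
This matches the lower bound, so 7 is optimal.

7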